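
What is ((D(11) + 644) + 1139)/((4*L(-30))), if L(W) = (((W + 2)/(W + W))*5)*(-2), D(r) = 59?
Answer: -2763/28 ≈ -98.679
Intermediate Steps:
L(W) = -5*(2 + W)/W (L(W) = (((2 + W)/((2*W)))*5)*(-2) = (((2 + W)*(1/(2*W)))*5)*(-2) = (((2 + W)/(2*W))*5)*(-2) = (5*(2 + W)/(2*W))*(-2) = -5*(2 + W)/W)
((D(11) + 644) + 1139)/((4*L(-30))) = ((59 + 644) + 1139)/((4*(-5 - 10/(-30)))) = (703 + 1139)/((4*(-5 - 10*(-1/30)))) = 1842/((4*(-5 + ⅓))) = 1842/((4*(-14/3))) = 1842/(-56/3) = 1842*(-3/56) = -2763/28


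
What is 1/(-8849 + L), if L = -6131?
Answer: -1/14980 ≈ -6.6756e-5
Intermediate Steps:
1/(-8849 + L) = 1/(-8849 - 6131) = 1/(-14980) = -1/14980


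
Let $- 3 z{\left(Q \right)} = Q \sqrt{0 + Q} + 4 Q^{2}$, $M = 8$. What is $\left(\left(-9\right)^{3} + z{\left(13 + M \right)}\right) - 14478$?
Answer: $-15795 - 7 \sqrt{21} \approx -15827.0$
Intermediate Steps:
$z{\left(Q \right)} = - \frac{4 Q^{2}}{3} - \frac{Q^{\frac{3}{2}}}{3}$ ($z{\left(Q \right)} = - \frac{Q \sqrt{0 + Q} + 4 Q^{2}}{3} = - \frac{Q \sqrt{Q} + 4 Q^{2}}{3} = - \frac{Q^{\frac{3}{2}} + 4 Q^{2}}{3} = - \frac{4 Q^{2}}{3} - \frac{Q^{\frac{3}{2}}}{3}$)
$\left(\left(-9\right)^{3} + z{\left(13 + M \right)}\right) - 14478 = \left(\left(-9\right)^{3} - \left(\frac{\left(13 + 8\right)^{\frac{3}{2}}}{3} + \frac{4 \left(13 + 8\right)^{2}}{3}\right)\right) - 14478 = \left(-729 - \left(588 + 7 \sqrt{21}\right)\right) - 14478 = \left(-1317 - 7 \sqrt{21}\right) - 14478 = -15795 - 7 \sqrt{21}$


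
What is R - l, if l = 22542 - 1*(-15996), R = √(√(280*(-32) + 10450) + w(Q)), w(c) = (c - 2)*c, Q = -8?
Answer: -38538 + √(80 + √1490) ≈ -38527.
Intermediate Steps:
w(c) = c*(-2 + c) (w(c) = (-2 + c)*c = c*(-2 + c))
R = √(80 + √1490) (R = √(√(280*(-32) + 10450) - 8*(-2 - 8)) = √(√(-8960 + 10450) - 8*(-10)) = √(√1490 + 80) = √(80 + √1490) ≈ 10.890)
l = 38538 (l = 22542 + 15996 = 38538)
R - l = √(80 + √1490) - 1*38538 = √(80 + √1490) - 38538 = -38538 + √(80 + √1490)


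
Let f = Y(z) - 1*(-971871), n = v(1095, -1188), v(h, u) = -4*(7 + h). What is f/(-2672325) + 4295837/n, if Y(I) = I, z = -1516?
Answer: -2296829987173/2355921720 ≈ -974.92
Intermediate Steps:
v(h, u) = -28 - 4*h
n = -4408 (n = -28 - 4*1095 = -28 - 4380 = -4408)
f = 970355 (f = -1516 - 1*(-971871) = -1516 + 971871 = 970355)
f/(-2672325) + 4295837/n = 970355/(-2672325) + 4295837/(-4408) = 970355*(-1/2672325) + 4295837*(-1/4408) = -194071/534465 - 4295837/4408 = -2296829987173/2355921720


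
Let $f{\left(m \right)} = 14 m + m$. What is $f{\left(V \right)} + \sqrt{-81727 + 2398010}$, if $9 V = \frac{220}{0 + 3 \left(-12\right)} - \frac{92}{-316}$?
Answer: $- \frac{20690}{2133} + \sqrt{2316283} \approx 1512.2$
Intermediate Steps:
$V = - \frac{4138}{6399}$ ($V = \frac{\frac{220}{0 + 3 \left(-12\right)} - \frac{92}{-316}}{9} = \frac{\frac{220}{0 - 36} - - \frac{23}{79}}{9} = \frac{\frac{220}{-36} + \frac{23}{79}}{9} = \frac{220 \left(- \frac{1}{36}\right) + \frac{23}{79}}{9} = \frac{- \frac{55}{9} + \frac{23}{79}}{9} = \frac{1}{9} \left(- \frac{4138}{711}\right) = - \frac{4138}{6399} \approx -0.64666$)
$f{\left(m \right)} = 15 m$
$f{\left(V \right)} + \sqrt{-81727 + 2398010} = 15 \left(- \frac{4138}{6399}\right) + \sqrt{-81727 + 2398010} = - \frac{20690}{2133} + \sqrt{2316283}$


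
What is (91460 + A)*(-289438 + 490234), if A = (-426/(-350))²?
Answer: 562431176063724/30625 ≈ 1.8365e+10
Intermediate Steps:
A = 45369/30625 (A = (-426*(-1/350))² = (213/175)² = 45369/30625 ≈ 1.4814)
(91460 + A)*(-289438 + 490234) = (91460 + 45369/30625)*(-289438 + 490234) = (2801007869/30625)*200796 = 562431176063724/30625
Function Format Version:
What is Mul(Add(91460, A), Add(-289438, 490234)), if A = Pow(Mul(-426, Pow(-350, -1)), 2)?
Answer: Rational(562431176063724, 30625) ≈ 1.8365e+10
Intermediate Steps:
A = Rational(45369, 30625) (A = Pow(Mul(-426, Rational(-1, 350)), 2) = Pow(Rational(213, 175), 2) = Rational(45369, 30625) ≈ 1.4814)
Mul(Add(91460, A), Add(-289438, 490234)) = Mul(Add(91460, Rational(45369, 30625)), Add(-289438, 490234)) = Mul(Rational(2801007869, 30625), 200796) = Rational(562431176063724, 30625)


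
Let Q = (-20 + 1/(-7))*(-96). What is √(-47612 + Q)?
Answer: 26*I*√3311/7 ≈ 213.72*I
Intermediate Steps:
Q = 13536/7 (Q = (-20 - ⅐)*(-96) = -141/7*(-96) = 13536/7 ≈ 1933.7)
√(-47612 + Q) = √(-47612 + 13536/7) = √(-319748/7) = 26*I*√3311/7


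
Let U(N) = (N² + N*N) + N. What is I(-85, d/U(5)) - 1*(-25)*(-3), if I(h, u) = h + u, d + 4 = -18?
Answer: -802/5 ≈ -160.40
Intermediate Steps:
d = -22 (d = -4 - 18 = -22)
U(N) = N + 2*N² (U(N) = (N² + N²) + N = 2*N² + N = N + 2*N²)
I(-85, d/U(5)) - 1*(-25)*(-3) = (-85 - 22*1/(5*(1 + 2*5))) - 1*(-25)*(-3) = (-85 - 22*1/(5*(1 + 10))) - (-25)*(-3) = (-85 - 22/(5*11)) - 1*75 = (-85 - 22/55) - 75 = (-85 - 22*1/55) - 75 = (-85 - ⅖) - 75 = -427/5 - 75 = -802/5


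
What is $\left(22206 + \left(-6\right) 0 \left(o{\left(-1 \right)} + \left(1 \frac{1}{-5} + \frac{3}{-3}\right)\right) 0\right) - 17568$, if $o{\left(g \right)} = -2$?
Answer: $4638$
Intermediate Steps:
$\left(22206 + \left(-6\right) 0 \left(o{\left(-1 \right)} + \left(1 \frac{1}{-5} + \frac{3}{-3}\right)\right) 0\right) - 17568 = \left(22206 + \left(-6\right) 0 \left(-2 + \left(1 \frac{1}{-5} + \frac{3}{-3}\right)\right) 0\right) - 17568 = \left(22206 + 0 \left(-2 + \left(1 \left(- \frac{1}{5}\right) + 3 \left(- \frac{1}{3}\right)\right)\right) 0\right) - 17568 = \left(22206 + 0 \left(-2 - \frac{6}{5}\right) 0\right) - 17568 = \left(22206 + 0 \left(\left(- \frac{16}{5}\right) 0\right)\right) - 17568 = \left(22206 + 0 \cdot 0\right) - 17568 = \left(22206 + 0\right) - 17568 = 22206 - 17568 = 4638$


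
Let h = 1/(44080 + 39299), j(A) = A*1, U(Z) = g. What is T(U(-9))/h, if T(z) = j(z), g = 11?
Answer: 917169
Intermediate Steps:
U(Z) = 11
j(A) = A
T(z) = z
h = 1/83379 ≈ 1.1993e-5
T(U(-9))/h = 11/(1/83379) = 11*83379 = 917169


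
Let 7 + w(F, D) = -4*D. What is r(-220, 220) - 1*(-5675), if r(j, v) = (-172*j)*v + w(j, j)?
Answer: 8331348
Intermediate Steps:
w(F, D) = -7 - 4*D
r(j, v) = -7 - 4*j - 172*j*v (r(j, v) = (-172*j)*v + (-7 - 4*j) = -172*j*v + (-7 - 4*j) = -7 - 4*j - 172*j*v)
r(-220, 220) - 1*(-5675) = (-7 - 4*(-220) - 172*(-220)*220) - 1*(-5675) = (-7 + 880 + 8324800) + 5675 = 8325673 + 5675 = 8331348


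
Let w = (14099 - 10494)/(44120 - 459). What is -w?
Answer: -3605/43661 ≈ -0.082568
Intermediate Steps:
w = 3605/43661 ≈ 0.082568
-w = -1*3605/43661 = -3605/43661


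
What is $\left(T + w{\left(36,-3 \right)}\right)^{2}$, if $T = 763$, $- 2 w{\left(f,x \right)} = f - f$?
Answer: $582169$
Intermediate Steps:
$w{\left(f,x \right)} = 0$ ($w{\left(f,x \right)} = - \frac{f - f}{2} = \left(- \frac{1}{2}\right) 0 = 0$)
$\left(T + w{\left(36,-3 \right)}\right)^{2} = \left(763 + 0\right)^{2} = 763^{2} = 582169$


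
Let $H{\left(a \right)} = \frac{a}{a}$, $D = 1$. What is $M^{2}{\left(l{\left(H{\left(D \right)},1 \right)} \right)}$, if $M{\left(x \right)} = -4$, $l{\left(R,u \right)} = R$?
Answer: $16$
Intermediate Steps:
$H{\left(a \right)} = 1$
$M^{2}{\left(l{\left(H{\left(D \right)},1 \right)} \right)} = \left(-4\right)^{2} = 16$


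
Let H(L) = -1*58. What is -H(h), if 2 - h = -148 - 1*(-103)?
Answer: 58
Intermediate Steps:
h = 47 (h = 2 - (-148 - 1*(-103)) = 2 - (-148 + 103) = 2 - 1*(-45) = 2 + 45 = 47)
H(L) = -58
-H(h) = -1*(-58) = 58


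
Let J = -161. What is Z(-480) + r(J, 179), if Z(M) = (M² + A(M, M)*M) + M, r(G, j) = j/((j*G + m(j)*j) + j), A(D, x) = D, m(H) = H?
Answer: 8746081/19 ≈ 4.6032e+5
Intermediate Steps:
r(G, j) = j/(j + j² + G*j) (r(G, j) = j/((j*G + j*j) + j) = j/((G*j + j²) + j) = j/((j² + G*j) + j) = j/(j + j² + G*j))
Z(M) = M + 2*M² (Z(M) = (M² + M*M) + M = (M² + M²) + M = 2*M² + M = M + 2*M²)
Z(-480) + r(J, 179) = -480*(1 + 2*(-480)) + 1/(1 - 161 + 179) = -480*(1 - 960) + 1/19 = -480*(-959) + 1/19 = 460320 + 1/19 = 8746081/19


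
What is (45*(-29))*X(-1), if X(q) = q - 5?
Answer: 7830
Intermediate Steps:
X(q) = -5 + q
(45*(-29))*X(-1) = (45*(-29))*(-5 - 1) = -1305*(-6) = 7830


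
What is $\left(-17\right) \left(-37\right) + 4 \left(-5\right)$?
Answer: $609$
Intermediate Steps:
$\left(-17\right) \left(-37\right) + 4 \left(-5\right) = 629 - 20 = 609$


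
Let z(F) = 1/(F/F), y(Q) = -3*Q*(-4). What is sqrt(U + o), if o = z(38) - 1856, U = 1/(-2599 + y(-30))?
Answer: I*sqrt(16241791214)/2959 ≈ 43.07*I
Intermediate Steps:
y(Q) = 12*Q
z(F) = 1 (z(F) = 1/1 = 1)
U = -1/2959 (U = 1/(-2599 + 12*(-30)) = 1/(-2599 - 360) = 1/(-2959) = -1/2959 ≈ -0.00033795)
o = -1855 (o = 1 - 1856 = -1855)
sqrt(U + o) = sqrt(-1/2959 - 1855) = sqrt(-5488946/2959) = I*sqrt(16241791214)/2959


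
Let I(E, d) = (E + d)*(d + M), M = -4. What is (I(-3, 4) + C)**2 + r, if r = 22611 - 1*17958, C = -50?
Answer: 7153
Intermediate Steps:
I(E, d) = (-4 + d)*(E + d) (I(E, d) = (E + d)*(d - 4) = (E + d)*(-4 + d) = (-4 + d)*(E + d))
r = 4653 (r = 22611 - 17958 = 4653)
(I(-3, 4) + C)**2 + r = ((4**2 - 4*(-3) - 4*4 - 3*4) - 50)**2 + 4653 = ((16 + 12 - 16 - 12) - 50)**2 + 4653 = (0 - 50)**2 + 4653 = (-50)**2 + 4653 = 2500 + 4653 = 7153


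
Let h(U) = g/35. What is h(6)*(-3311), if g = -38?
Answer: 17974/5 ≈ 3594.8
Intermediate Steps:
h(U) = -38/35
h(6)*(-3311) = -38/35*(-3311) = 17974/5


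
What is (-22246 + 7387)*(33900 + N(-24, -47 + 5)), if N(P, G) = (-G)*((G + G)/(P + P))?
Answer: -1009624473/2 ≈ -5.0481e+8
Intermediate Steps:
N(P, G) = -G²/P (N(P, G) = (-G)*((2*G)/((2*P))) = (-G)*((2*G)*(1/(2*P))) = (-G)*(G/P) = -G²/P)
(-22246 + 7387)*(33900 + N(-24, -47 + 5)) = (-22246 + 7387)*(33900 - 1*(-47 + 5)²/(-24)) = -14859*(33900 - 1*(-42)²*(-1/24)) = -14859*(33900 - 1*1764*(-1/24)) = -14859*(33900 + 147/2) = -14859*67947/2 = -1009624473/2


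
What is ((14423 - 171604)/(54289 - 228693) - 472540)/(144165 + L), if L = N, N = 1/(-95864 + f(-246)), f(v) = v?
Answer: -3960342729985845/1208244589989098 ≈ -3.2778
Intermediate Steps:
N = -1/96110 (N = 1/(-95864 - 246) = 1/(-96110) = -1/96110 ≈ -1.0405e-5)
L = -1/96110 ≈ -1.0405e-5
((14423 - 171604)/(54289 - 228693) - 472540)/(144165 + L) = ((14423 - 171604)/(54289 - 228693) - 472540)/(144165 - 1/96110) = (-157181/(-174404) - 472540)/(13855698149/96110) = (-157181*(-1/174404) - 472540)*(96110/13855698149) = (157181/174404 - 472540)*(96110/13855698149) = -82412708979/174404*96110/13855698149 = -3960342729985845/1208244589989098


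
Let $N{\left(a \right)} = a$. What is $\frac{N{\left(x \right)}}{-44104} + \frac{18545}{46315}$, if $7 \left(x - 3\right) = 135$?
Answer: $\frac{285906781}{714936866} \approx 0.3999$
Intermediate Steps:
$x = \frac{156}{7}$ ($x = 3 + \frac{1}{7} \cdot 135 = 3 + \frac{135}{7} = \frac{156}{7} \approx 22.286$)
$\frac{N{\left(x \right)}}{-44104} + \frac{18545}{46315} = \frac{156}{7 \left(-44104\right)} + \frac{18545}{46315} = \frac{156}{7} \left(- \frac{1}{44104}\right) + 18545 \cdot \frac{1}{46315} = - \frac{39}{77182} + \frac{3709}{9263} = \frac{285906781}{714936866}$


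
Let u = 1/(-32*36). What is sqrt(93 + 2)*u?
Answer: -sqrt(95)/1152 ≈ -0.0084608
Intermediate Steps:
u = -1/1152 (u = 1/(-1152) = -1/1152 ≈ -0.00086806)
sqrt(93 + 2)*u = sqrt(93 + 2)*(-1/1152) = sqrt(95)*(-1/1152) = -sqrt(95)/1152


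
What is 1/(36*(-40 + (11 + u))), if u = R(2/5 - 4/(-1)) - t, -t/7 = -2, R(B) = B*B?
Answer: -25/21276 ≈ -0.0011750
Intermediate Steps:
R(B) = B²
t = 14 (t = -7*(-2) = 14)
u = 134/25 (u = (2/5 - 4/(-1))² - 1*14 = (2*(⅕) - 4*(-1))² - 14 = (⅖ + 4)² - 14 = (22/5)² - 14 = 484/25 - 14 = 134/25 ≈ 5.3600)
1/(36*(-40 + (11 + u))) = 1/(36*(-40 + (11 + 134/25))) = 1/(36*(-40 + 409/25)) = 1/(36*(-591/25)) = 1/(-21276/25) = -25/21276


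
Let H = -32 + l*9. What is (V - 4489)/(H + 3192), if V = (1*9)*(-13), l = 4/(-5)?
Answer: -1645/1126 ≈ -1.4609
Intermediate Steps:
l = -⅘ (l = 4*(-⅕) = -⅘ ≈ -0.80000)
V = -117 (V = 9*(-13) = -117)
H = -196/5 (H = -32 - ⅘*9 = -32 - 36/5 = -196/5 ≈ -39.200)
(V - 4489)/(H + 3192) = (-117 - 4489)/(-196/5 + 3192) = -4606/15764/5 = -4606*5/15764 = -1645/1126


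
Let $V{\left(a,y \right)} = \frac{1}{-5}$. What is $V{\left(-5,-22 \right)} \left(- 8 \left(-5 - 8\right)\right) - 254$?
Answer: $- \frac{1374}{5} \approx -274.8$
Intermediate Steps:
$V{\left(a,y \right)} = - \frac{1}{5}$
$V{\left(-5,-22 \right)} \left(- 8 \left(-5 - 8\right)\right) - 254 = - \frac{\left(-8\right) \left(-5 - 8\right)}{5} - 254 = - \frac{\left(-8\right) \left(-13\right)}{5} - 254 = \left(- \frac{1}{5}\right) 104 - 254 = - \frac{104}{5} - 254 = - \frac{1374}{5}$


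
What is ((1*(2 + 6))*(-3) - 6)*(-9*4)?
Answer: 1080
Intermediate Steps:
((1*(2 + 6))*(-3) - 6)*(-9*4) = ((1*8)*(-3) - 6)*(-36) = (8*(-3) - 6)*(-36) = (-24 - 6)*(-36) = -30*(-36) = 1080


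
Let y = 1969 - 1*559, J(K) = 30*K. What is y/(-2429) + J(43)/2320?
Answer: -13779/563528 ≈ -0.024451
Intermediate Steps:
y = 1410 (y = 1969 - 559 = 1410)
y/(-2429) + J(43)/2320 = 1410/(-2429) + (30*43)/2320 = 1410*(-1/2429) + 1290*(1/2320) = -1410/2429 + 129/232 = -13779/563528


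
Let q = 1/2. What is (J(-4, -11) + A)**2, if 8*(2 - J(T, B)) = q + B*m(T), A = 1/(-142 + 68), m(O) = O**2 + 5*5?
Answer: 1191147169/350464 ≈ 3398.8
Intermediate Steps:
q = 1/2 ≈ 0.50000
m(O) = 25 + O**2 (m(O) = O**2 + 25 = 25 + O**2)
A = -1/74 (A = 1/(-74) = -1/74 ≈ -0.013514)
J(T, B) = 31/16 - B*(25 + T**2)/8 (J(T, B) = 2 - (1/2 + B*(25 + T**2))/8 = 2 + (-1/16 - B*(25 + T**2)/8) = 31/16 - B*(25 + T**2)/8)
(J(-4, -11) + A)**2 = ((31/16 - 1/8*(-11)*(25 + (-4)**2)) - 1/74)**2 = ((31/16 - 1/8*(-11)*(25 + 16)) - 1/74)**2 = ((31/16 - 1/8*(-11)*41) - 1/74)**2 = ((31/16 + 451/8) - 1/74)**2 = (933/16 - 1/74)**2 = (34513/592)**2 = 1191147169/350464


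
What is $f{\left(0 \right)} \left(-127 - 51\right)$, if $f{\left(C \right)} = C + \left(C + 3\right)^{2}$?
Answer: $-1602$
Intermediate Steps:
$f{\left(C \right)} = C + \left(3 + C\right)^{2}$
$f{\left(0 \right)} \left(-127 - 51\right) = \left(0 + \left(3 + 0\right)^{2}\right) \left(-127 - 51\right) = \left(0 + 3^{2}\right) \left(-178\right) = \left(0 + 9\right) \left(-178\right) = 9 \left(-178\right) = -1602$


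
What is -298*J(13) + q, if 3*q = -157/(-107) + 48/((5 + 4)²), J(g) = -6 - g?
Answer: 49078505/8667 ≈ 5662.7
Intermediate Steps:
q = 5951/8667 (q = (-157/(-107) + 48/((5 + 4)²))/3 = (-157*(-1/107) + 48/(9²))/3 = (157/107 + 48/81)/3 = (157/107 + 48*(1/81))/3 = (157/107 + 16/27)/3 = (⅓)*(5951/2889) = 5951/8667 ≈ 0.68663)
-298*J(13) + q = -298*(-6 - 1*13) + 5951/8667 = -298*(-6 - 13) + 5951/8667 = -298*(-19) + 5951/8667 = 5662 + 5951/8667 = 49078505/8667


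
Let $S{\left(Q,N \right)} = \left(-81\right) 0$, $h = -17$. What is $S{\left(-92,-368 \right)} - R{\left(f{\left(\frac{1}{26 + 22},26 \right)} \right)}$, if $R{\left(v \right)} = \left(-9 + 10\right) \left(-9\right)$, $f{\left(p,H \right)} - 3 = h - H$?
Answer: $9$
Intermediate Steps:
$S{\left(Q,N \right)} = 0$
$f{\left(p,H \right)} = -14 - H$ ($f{\left(p,H \right)} = 3 - \left(17 + H\right) = -14 - H$)
$R{\left(v \right)} = -9$ ($R{\left(v \right)} = 1 \left(-9\right) = -9$)
$S{\left(-92,-368 \right)} - R{\left(f{\left(\frac{1}{26 + 22},26 \right)} \right)} = 0 - -9 = 0 + 9 = 9$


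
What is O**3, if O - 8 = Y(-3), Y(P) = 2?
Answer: 1000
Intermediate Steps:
O = 10 (O = 8 + 2 = 10)
O**3 = 10**3 = 1000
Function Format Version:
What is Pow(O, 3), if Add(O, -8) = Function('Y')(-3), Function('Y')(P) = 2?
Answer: 1000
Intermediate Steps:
O = 10 (O = Add(8, 2) = 10)
Pow(O, 3) = Pow(10, 3) = 1000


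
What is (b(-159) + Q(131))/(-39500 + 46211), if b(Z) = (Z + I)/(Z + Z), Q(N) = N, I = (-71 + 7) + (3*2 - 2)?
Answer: 4653/237122 ≈ 0.019623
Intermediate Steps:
I = -60 (I = -64 + (6 - 2) = -64 + 4 = -60)
b(Z) = (-60 + Z)/(2*Z) (b(Z) = (Z - 60)/(Z + Z) = (-60 + Z)/((2*Z)) = (-60 + Z)*(1/(2*Z)) = (-60 + Z)/(2*Z))
(b(-159) + Q(131))/(-39500 + 46211) = ((1/2)*(-60 - 159)/(-159) + 131)/(-39500 + 46211) = ((1/2)*(-1/159)*(-219) + 131)/6711 = (73/106 + 131)*(1/6711) = (13959/106)*(1/6711) = 4653/237122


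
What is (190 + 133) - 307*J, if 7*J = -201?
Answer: 63968/7 ≈ 9138.3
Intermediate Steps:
J = -201/7 (J = (1/7)*(-201) = -201/7 ≈ -28.714)
(190 + 133) - 307*J = (190 + 133) - 307*(-201/7) = 323 + 61707/7 = 63968/7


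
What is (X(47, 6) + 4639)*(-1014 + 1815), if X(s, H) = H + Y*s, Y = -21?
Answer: 2930058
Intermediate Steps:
X(s, H) = H - 21*s
(X(47, 6) + 4639)*(-1014 + 1815) = ((6 - 21*47) + 4639)*(-1014 + 1815) = ((6 - 987) + 4639)*801 = (-981 + 4639)*801 = 3658*801 = 2930058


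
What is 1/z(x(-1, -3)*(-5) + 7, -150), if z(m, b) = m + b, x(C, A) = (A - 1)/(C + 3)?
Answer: -1/133 ≈ -0.0075188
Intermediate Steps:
x(C, A) = (-1 + A)/(3 + C)
z(m, b) = b + m
1/z(x(-1, -3)*(-5) + 7, -150) = 1/(-150 + (((-1 - 3)/(3 - 1))*(-5) + 7)) = 1/(-150 + ((-4/2)*(-5) + 7)) = 1/(-150 + (((½)*(-4))*(-5) + 7)) = 1/(-150 + (-2*(-5) + 7)) = 1/(-150 + (10 + 7)) = 1/(-150 + 17) = 1/(-133) = -1/133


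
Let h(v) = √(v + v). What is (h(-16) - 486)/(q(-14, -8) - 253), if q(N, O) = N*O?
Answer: 162/47 - 4*I*√2/141 ≈ 3.4468 - 0.04012*I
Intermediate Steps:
h(v) = √2*√v (h(v) = √(2*v) = √2*√v)
(h(-16) - 486)/(q(-14, -8) - 253) = (√2*√(-16) - 486)/(-14*(-8) - 253) = (√2*(4*I) - 486)/(112 - 253) = (4*I*√2 - 486)/(-141) = (-486 + 4*I*√2)*(-1/141) = 162/47 - 4*I*√2/141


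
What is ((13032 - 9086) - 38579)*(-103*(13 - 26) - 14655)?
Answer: 461173028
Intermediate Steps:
((13032 - 9086) - 38579)*(-103*(13 - 26) - 14655) = (3946 - 38579)*(-103*(-13) - 14655) = -34633*(1339 - 14655) = -34633*(-13316) = 461173028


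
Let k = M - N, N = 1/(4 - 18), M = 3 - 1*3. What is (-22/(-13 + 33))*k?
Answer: -11/140 ≈ -0.078571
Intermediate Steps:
M = 0 (M = 3 - 3 = 0)
N = -1/14 (N = 1/(-14) = -1/14 ≈ -0.071429)
k = 1/14 (k = 0 - 1*(-1/14) = 0 + 1/14 = 1/14 ≈ 0.071429)
(-22/(-13 + 33))*k = (-22/(-13 + 33))*(1/14) = (-22/20)*(1/14) = ((1/20)*(-22))*(1/14) = -11/10*1/14 = -11/140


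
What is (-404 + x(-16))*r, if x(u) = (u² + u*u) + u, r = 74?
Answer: 6808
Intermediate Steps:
x(u) = u + 2*u² (x(u) = (u² + u²) + u = 2*u² + u = u + 2*u²)
(-404 + x(-16))*r = (-404 - 16*(1 + 2*(-16)))*74 = (-404 - 16*(1 - 32))*74 = (-404 - 16*(-31))*74 = (-404 + 496)*74 = 92*74 = 6808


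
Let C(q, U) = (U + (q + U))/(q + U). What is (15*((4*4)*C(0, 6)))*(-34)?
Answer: -16320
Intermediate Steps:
C(q, U) = (q + 2*U)/(U + q) (C(q, U) = (U + (U + q))/(U + q) = (q + 2*U)/(U + q))
(15*((4*4)*C(0, 6)))*(-34) = (15*((4*4)*((0 + 2*6)/(6 + 0))))*(-34) = (15*(16*((0 + 12)/6)))*(-34) = (15*(16*((⅙)*12)))*(-34) = (15*(16*2))*(-34) = (15*32)*(-34) = 480*(-34) = -16320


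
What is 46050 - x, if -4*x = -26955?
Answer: 157245/4 ≈ 39311.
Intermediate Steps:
x = 26955/4 (x = -1/4*(-26955) = 26955/4 ≈ 6738.8)
46050 - x = 46050 - 1*26955/4 = 46050 - 26955/4 = 157245/4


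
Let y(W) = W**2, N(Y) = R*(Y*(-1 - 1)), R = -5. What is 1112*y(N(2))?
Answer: 444800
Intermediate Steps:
N(Y) = 10*Y (N(Y) = -5*Y*(-1 - 1) = -5*Y*(-2) = -(-10)*Y = 10*Y)
1112*y(N(2)) = 1112*(10*2)**2 = 1112*20**2 = 1112*400 = 444800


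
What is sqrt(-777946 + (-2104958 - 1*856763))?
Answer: I*sqrt(3739667) ≈ 1933.8*I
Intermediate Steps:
sqrt(-777946 + (-2104958 - 1*856763)) = sqrt(-777946 + (-2104958 - 856763)) = sqrt(-777946 - 2961721) = sqrt(-3739667) = I*sqrt(3739667)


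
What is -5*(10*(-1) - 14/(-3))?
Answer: 80/3 ≈ 26.667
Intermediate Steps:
-5*(10*(-1) - 14/(-3)) = -5*(-10 - 14*(-1)/3) = -5*(-10 - 1*(-14/3)) = -5*(-10 + 14/3) = -5*(-16/3) = 80/3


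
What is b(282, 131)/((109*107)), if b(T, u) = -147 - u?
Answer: -278/11663 ≈ -0.023836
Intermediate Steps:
b(282, 131)/((109*107)) = (-147 - 1*131)/((109*107)) = (-147 - 131)/11663 = -278*1/11663 = -278/11663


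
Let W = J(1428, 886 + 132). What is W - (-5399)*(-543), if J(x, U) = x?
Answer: -2930229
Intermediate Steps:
W = 1428
W - (-5399)*(-543) = 1428 - (-5399)*(-543) = 1428 - 1*2931657 = 1428 - 2931657 = -2930229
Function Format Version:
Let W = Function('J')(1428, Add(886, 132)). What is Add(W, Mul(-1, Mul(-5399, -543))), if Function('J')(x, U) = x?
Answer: -2930229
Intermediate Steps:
W = 1428
Add(W, Mul(-1, Mul(-5399, -543))) = Add(1428, Mul(-1, Mul(-5399, -543))) = Add(1428, Mul(-1, 2931657)) = Add(1428, -2931657) = -2930229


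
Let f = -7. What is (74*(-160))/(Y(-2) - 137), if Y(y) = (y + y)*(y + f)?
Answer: 11840/101 ≈ 117.23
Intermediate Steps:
Y(y) = 2*y*(-7 + y) (Y(y) = (y + y)*(y - 7) = (2*y)*(-7 + y) = 2*y*(-7 + y))
(74*(-160))/(Y(-2) - 137) = (74*(-160))/(2*(-2)*(-7 - 2) - 137) = -11840/(2*(-2)*(-9) - 137) = -11840/(36 - 137) = -11840/(-101) = -11840*(-1/101) = 11840/101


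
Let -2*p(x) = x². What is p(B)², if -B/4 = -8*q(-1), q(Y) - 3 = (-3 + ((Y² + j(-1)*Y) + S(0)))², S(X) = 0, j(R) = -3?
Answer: 67108864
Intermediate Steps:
q(Y) = 3 + (-3 + Y² - 3*Y)² (q(Y) = 3 + (-3 + ((Y² - 3*Y) + 0))² = 3 + (-3 + (Y² - 3*Y))² = 3 + (-3 + Y² - 3*Y)²)
B = 128 (B = -(-32)*(3 + (-3 + (-1)² - 3*(-1))²) = -(-32)*(3 + (-3 + 1 + 3)²) = -(-32)*(3 + 1²) = -(-32)*(3 + 1) = -(-32)*4 = -4*(-32) = 128)
p(x) = -x²/2
p(B)² = (-½*128²)² = (-½*16384)² = (-8192)² = 67108864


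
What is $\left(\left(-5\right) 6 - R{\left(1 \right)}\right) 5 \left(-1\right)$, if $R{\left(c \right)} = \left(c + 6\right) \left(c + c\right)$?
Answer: $220$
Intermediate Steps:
$R{\left(c \right)} = 2 c \left(6 + c\right)$ ($R{\left(c \right)} = \left(6 + c\right) 2 c = 2 c \left(6 + c\right)$)
$\left(\left(-5\right) 6 - R{\left(1 \right)}\right) 5 \left(-1\right) = \left(\left(-5\right) 6 - 2 \cdot 1 \left(6 + 1\right)\right) 5 \left(-1\right) = \left(-30 - 2 \cdot 1 \cdot 7\right) 5 \left(-1\right) = \left(-30 - 14\right) 5 \left(-1\right) = \left(-44\right) 5 \left(-1\right) = \left(-220\right) \left(-1\right) = 220$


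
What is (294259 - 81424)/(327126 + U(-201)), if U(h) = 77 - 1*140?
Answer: 70945/109021 ≈ 0.65075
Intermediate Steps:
U(h) = -63 (U(h) = 77 - 140 = -63)
(294259 - 81424)/(327126 + U(-201)) = (294259 - 81424)/(327126 - 63) = 212835/327063 = 212835*(1/327063) = 70945/109021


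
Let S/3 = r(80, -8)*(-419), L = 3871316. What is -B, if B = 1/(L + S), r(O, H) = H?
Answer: -1/3881372 ≈ -2.5764e-7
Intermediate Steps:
S = 10056 (S = 3*(-8*(-419)) = 3*3352 = 10056)
B = 1/3881372 (B = 1/(3871316 + 10056) = 1/3881372 ≈ 2.5764e-7)
-B = -1*1/3881372 = -1/3881372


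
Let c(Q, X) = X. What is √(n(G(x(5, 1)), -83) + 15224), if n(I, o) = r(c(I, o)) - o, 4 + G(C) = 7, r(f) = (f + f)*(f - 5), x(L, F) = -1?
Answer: √29915 ≈ 172.96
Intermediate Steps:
r(f) = 2*f*(-5 + f) (r(f) = (2*f)*(-5 + f) = 2*f*(-5 + f))
G(C) = 3 (G(C) = -4 + 7 = 3)
n(I, o) = -o + 2*o*(-5 + o) (n(I, o) = 2*o*(-5 + o) - o = -o + 2*o*(-5 + o))
√(n(G(x(5, 1)), -83) + 15224) = √(-83*(-11 + 2*(-83)) + 15224) = √(-83*(-11 - 166) + 15224) = √(-83*(-177) + 15224) = √(14691 + 15224) = √29915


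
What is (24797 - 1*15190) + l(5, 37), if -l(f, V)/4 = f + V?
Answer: 9439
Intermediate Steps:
l(f, V) = -4*V - 4*f (l(f, V) = -4*(f + V) = -4*(V + f) = -4*V - 4*f)
(24797 - 1*15190) + l(5, 37) = (24797 - 1*15190) + (-4*37 - 4*5) = (24797 - 15190) + (-148 - 20) = 9607 - 168 = 9439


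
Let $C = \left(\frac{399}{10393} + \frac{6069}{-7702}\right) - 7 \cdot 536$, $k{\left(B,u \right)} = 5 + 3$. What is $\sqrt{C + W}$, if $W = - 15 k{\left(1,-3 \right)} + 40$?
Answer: $\frac{i \sqrt{68028692916810946}}{4212994} \approx 61.909 i$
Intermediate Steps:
$k{\left(B,u \right)} = 8$
$W = -80$ ($W = \left(-15\right) 8 + 40 = -120 + 40 = -80$)
$C = - \frac{15810311489}{4212994}$ ($C = \left(399 \cdot \frac{1}{10393} + 6069 \left(- \frac{1}{7702}\right)\right) - 3752 = \left(\frac{21}{547} - \frac{6069}{7702}\right) - 3752 = - \frac{3158001}{4212994} - 3752 = - \frac{15810311489}{4212994} \approx -3752.8$)
$\sqrt{C + W} = \sqrt{- \frac{15810311489}{4212994} - 80} = \sqrt{- \frac{16147351009}{4212994}} = \frac{i \sqrt{68028692916810946}}{4212994}$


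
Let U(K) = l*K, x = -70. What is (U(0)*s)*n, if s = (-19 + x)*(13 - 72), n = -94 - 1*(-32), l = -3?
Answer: 0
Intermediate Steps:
U(K) = -3*K
n = -62 (n = -94 + 32 = -62)
s = 5251 (s = (-19 - 70)*(13 - 72) = -89*(-59) = 5251)
(U(0)*s)*n = (-3*0*5251)*(-62) = (0*5251)*(-62) = 0*(-62) = 0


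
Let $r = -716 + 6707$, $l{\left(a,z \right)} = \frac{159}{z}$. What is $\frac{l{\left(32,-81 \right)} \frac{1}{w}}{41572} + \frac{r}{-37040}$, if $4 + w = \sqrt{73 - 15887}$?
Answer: $- \frac{2661245216771}{16453435169520} + \frac{53 i \sqrt{15814}}{17768288520} \approx -0.16174 + 3.751 \cdot 10^{-7} i$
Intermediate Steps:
$w = -4 + i \sqrt{15814}$ ($w = -4 + \sqrt{73 - 15887} = -4 + \sqrt{-15814} = -4 + i \sqrt{15814} \approx -4.0 + 125.75 i$)
$r = 5991$
$\frac{l{\left(32,-81 \right)} \frac{1}{w}}{41572} + \frac{r}{-37040} = \frac{\frac{159}{-81} \frac{1}{-4 + i \sqrt{15814}}}{41572} + \frac{5991}{-37040} = \frac{159 \left(- \frac{1}{81}\right)}{-4 + i \sqrt{15814}} \cdot \frac{1}{41572} + 5991 \left(- \frac{1}{37040}\right) = - \frac{53}{27 \left(-4 + i \sqrt{15814}\right)} \frac{1}{41572} - \frac{5991}{37040} = - \frac{53}{1122444 \left(-4 + i \sqrt{15814}\right)} - \frac{5991}{37040} = - \frac{5991}{37040} - \frac{53}{1122444 \left(-4 + i \sqrt{15814}\right)}$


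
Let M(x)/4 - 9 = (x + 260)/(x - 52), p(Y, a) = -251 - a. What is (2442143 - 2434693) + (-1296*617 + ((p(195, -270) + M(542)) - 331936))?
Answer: -275393831/245 ≈ -1.1241e+6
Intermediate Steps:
M(x) = 36 + 4*(260 + x)/(-52 + x) (M(x) = 36 + 4*((x + 260)/(x - 52)) = 36 + 4*((260 + x)/(-52 + x)) = 36 + 4*(260 + x)/(-52 + x))
(2442143 - 2434693) + (-1296*617 + ((p(195, -270) + M(542)) - 331936)) = (2442143 - 2434693) + (-1296*617 + (((-251 - 1*(-270)) + 8*(-104 + 5*542)/(-52 + 542)) - 331936)) = 7450 + (-799632 + (((-251 + 270) + 8*(-104 + 2710)/490) - 331936)) = 7450 + (-799632 + ((19 + 8*(1/490)*2606) - 331936)) = 7450 + (-799632 + ((19 + 10424/245) - 331936)) = 7450 + (-799632 + (15079/245 - 331936)) = 7450 + (-799632 - 81309241/245) = 7450 - 277219081/245 = -275393831/245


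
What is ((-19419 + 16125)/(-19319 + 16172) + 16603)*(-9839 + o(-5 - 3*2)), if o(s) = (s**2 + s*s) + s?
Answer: -167348733160/1049 ≈ -1.5953e+8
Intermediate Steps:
o(s) = s + 2*s**2 (o(s) = (s**2 + s**2) + s = 2*s**2 + s = s + 2*s**2)
((-19419 + 16125)/(-19319 + 16172) + 16603)*(-9839 + o(-5 - 3*2)) = ((-19419 + 16125)/(-19319 + 16172) + 16603)*(-9839 + (-5 - 3*2)*(1 + 2*(-5 - 3*2))) = (-3294/(-3147) + 16603)*(-9839 + (-5 - 6)*(1 + 2*(-5 - 6))) = (-3294*(-1/3147) + 16603)*(-9839 - 11*(1 + 2*(-11))) = (1098/1049 + 16603)*(-9839 - 11*(1 - 22)) = 17417645*(-9839 - 11*(-21))/1049 = 17417645*(-9839 + 231)/1049 = (17417645/1049)*(-9608) = -167348733160/1049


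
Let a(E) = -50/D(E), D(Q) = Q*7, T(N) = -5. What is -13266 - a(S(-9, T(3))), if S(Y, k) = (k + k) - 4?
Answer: -650059/49 ≈ -13267.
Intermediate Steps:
D(Q) = 7*Q
S(Y, k) = -4 + 2*k (S(Y, k) = 2*k - 4 = -4 + 2*k)
a(E) = -50/(7*E) (a(E) = -50*1/(7*E) = -50/(7*E))
-13266 - a(S(-9, T(3))) = -13266 - (-50)/(7*(-4 + 2*(-5))) = -13266 - (-50)/(7*(-4 - 10)) = -13266 - (-50)/(7*(-14)) = -13266 - (-50)*(-1)/(7*14) = -13266 - 1*25/49 = -13266 - 25/49 = -650059/49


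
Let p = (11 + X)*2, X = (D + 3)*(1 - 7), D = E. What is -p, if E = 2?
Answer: 38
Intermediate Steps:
D = 2
X = -30 (X = (2 + 3)*(1 - 7) = 5*(-6) = -30)
p = -38 (p = (11 - 30)*2 = -19*2 = -38)
-p = -1*(-38) = 38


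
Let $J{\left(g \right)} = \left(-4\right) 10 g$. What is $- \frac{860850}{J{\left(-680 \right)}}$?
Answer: $- \frac{17217}{544} \approx -31.649$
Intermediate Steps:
$J{\left(g \right)} = - 40 g$
$- \frac{860850}{J{\left(-680 \right)}} = - \frac{860850}{\left(-40\right) \left(-680\right)} = - \frac{860850}{27200} = \left(-860850\right) \frac{1}{27200} = - \frac{17217}{544}$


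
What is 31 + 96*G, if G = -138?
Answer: -13217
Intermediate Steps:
31 + 96*G = 31 + 96*(-138) = 31 - 13248 = -13217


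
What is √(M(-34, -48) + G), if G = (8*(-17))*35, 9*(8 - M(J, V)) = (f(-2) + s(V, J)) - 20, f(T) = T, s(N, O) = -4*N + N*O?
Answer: I*√44570/3 ≈ 70.372*I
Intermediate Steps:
M(J, V) = 94/9 - V*(-4 + J)/9 (M(J, V) = 8 - ((-2 + V*(-4 + J)) - 20)/9 = 8 - (-22 + V*(-4 + J))/9 = 8 + (22/9 - V*(-4 + J)/9) = 94/9 - V*(-4 + J)/9)
G = -4760 (G = -136*35 = -4760)
√(M(-34, -48) + G) = √((94/9 - ⅑*(-48)*(-4 - 34)) - 4760) = √((94/9 - ⅑*(-48)*(-38)) - 4760) = √((94/9 - 608/3) - 4760) = √(-1730/9 - 4760) = √(-44570/9) = I*√44570/3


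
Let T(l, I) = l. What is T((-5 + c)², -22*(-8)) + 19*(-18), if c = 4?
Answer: -341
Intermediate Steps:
T((-5 + c)², -22*(-8)) + 19*(-18) = (-5 + 4)² + 19*(-18) = (-1)² - 342 = 1 - 342 = -341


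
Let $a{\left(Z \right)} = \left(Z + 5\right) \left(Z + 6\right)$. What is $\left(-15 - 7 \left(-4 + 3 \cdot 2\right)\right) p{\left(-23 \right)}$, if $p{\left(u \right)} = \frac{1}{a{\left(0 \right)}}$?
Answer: $- \frac{29}{30} \approx -0.96667$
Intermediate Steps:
$a{\left(Z \right)} = \left(5 + Z\right) \left(6 + Z\right)$
$p{\left(u \right)} = \frac{1}{30}$ ($p{\left(u \right)} = \frac{1}{30 + 0^{2} + 11 \cdot 0} = \frac{1}{30 + 0 + 0} = \frac{1}{30}$)
$\left(-15 - 7 \left(-4 + 3 \cdot 2\right)\right) p{\left(-23 \right)} = \left(-15 - 7 \left(-4 + 3 \cdot 2\right)\right) \frac{1}{30} = \left(-15 - 7 \left(-4 + 6\right)\right) \frac{1}{30} = \left(-15 - 14\right) \frac{1}{30} = \left(-29\right) \frac{1}{30} = - \frac{29}{30}$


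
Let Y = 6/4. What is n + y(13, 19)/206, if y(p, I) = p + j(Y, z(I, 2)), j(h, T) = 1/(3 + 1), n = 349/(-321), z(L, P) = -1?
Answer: -270563/264504 ≈ -1.0229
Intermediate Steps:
n = -349/321 (n = 349*(-1/321) = -349/321 ≈ -1.0872)
Y = 3/2 (Y = 6*(1/4) = 3/2 ≈ 1.5000)
j(h, T) = 1/4
y(p, I) = 1/4 + p (y(p, I) = p + 1/4 = 1/4 + p)
n + y(13, 19)/206 = -349/321 + (1/4 + 13)/206 = -349/321 + (53/4)*(1/206) = -349/321 + 53/824 = -270563/264504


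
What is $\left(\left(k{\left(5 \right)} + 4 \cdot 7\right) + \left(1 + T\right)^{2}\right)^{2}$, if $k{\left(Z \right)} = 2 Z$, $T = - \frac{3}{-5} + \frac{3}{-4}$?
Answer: $\frac{239909121}{160000} \approx 1499.4$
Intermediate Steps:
$T = - \frac{3}{20}$ ($T = \left(-3\right) \left(- \frac{1}{5}\right) + 3 \left(- \frac{1}{4}\right) = \frac{3}{5} - \frac{3}{4} = - \frac{3}{20} \approx -0.15$)
$\left(\left(k{\left(5 \right)} + 4 \cdot 7\right) + \left(1 + T\right)^{2}\right)^{2} = \left(\left(2 \cdot 5 + 4 \cdot 7\right) + \left(1 - \frac{3}{20}\right)^{2}\right)^{2} = \left(\left(10 + 28\right) + \left(\frac{17}{20}\right)^{2}\right)^{2} = \left(38 + \frac{289}{400}\right)^{2} = \left(\frac{15489}{400}\right)^{2} = \frac{239909121}{160000}$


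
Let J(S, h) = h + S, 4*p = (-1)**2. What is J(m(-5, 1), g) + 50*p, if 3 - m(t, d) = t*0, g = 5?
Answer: 41/2 ≈ 20.500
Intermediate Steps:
m(t, d) = 3 (m(t, d) = 3 - t*0 = 3 - 1*0 = 3 + 0 = 3)
p = 1/4 (p = (1/4)*(-1)**2 = (1/4)*1 = 1/4 ≈ 0.25000)
J(S, h) = S + h
J(m(-5, 1), g) + 50*p = (3 + 5) + 50*(1/4) = 8 + 25/2 = 41/2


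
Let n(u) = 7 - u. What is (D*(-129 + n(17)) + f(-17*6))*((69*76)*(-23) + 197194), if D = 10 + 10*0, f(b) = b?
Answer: -114260344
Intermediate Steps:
D = 10 (D = 10 + 0 = 10)
(D*(-129 + n(17)) + f(-17*6))*((69*76)*(-23) + 197194) = (10*(-129 + (7 - 1*17)) - 17*6)*((69*76)*(-23) + 197194) = (10*(-129 + (7 - 17)) - 102)*(5244*(-23) + 197194) = (10*(-129 - 10) - 102)*(-120612 + 197194) = (10*(-139) - 102)*76582 = (-1390 - 102)*76582 = -1492*76582 = -114260344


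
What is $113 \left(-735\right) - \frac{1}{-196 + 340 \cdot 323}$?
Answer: $- \frac{9104821321}{109624} \approx -83055.0$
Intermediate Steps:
$113 \left(-735\right) - \frac{1}{-196 + 340 \cdot 323} = -83055 - \frac{1}{-196 + 109820} = -83055 - \frac{1}{109624} = - \frac{9104821321}{109624}$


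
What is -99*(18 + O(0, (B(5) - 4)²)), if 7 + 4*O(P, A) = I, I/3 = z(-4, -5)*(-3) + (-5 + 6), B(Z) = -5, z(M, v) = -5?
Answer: -11187/4 ≈ -2796.8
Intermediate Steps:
I = 48 (I = 3*(-5*(-3) + (-5 + 6)) = 3*(15 + 1) = 3*16 = 48)
O(P, A) = 41/4 (O(P, A) = -7/4 + (¼)*48 = -7/4 + 12 = 41/4)
-99*(18 + O(0, (B(5) - 4)²)) = -99*(18 + 41/4) = -99*113/4 = -11187/4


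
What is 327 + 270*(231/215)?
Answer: 26535/43 ≈ 617.09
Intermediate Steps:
327 + 270*(231/215) = 327 + 12474/43 = 26535/43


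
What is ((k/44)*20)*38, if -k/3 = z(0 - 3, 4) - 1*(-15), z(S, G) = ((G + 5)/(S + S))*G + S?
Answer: -3420/11 ≈ -310.91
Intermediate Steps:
z(S, G) = S + G*(5 + G)/(2*S) (z(S, G) = ((5 + G)/((2*S)))*G + S = ((5 + G)*(1/(2*S)))*G + S = ((5 + G)/(2*S))*G + S = G*(5 + G)/(2*S) + S = S + G*(5 + G)/(2*S))
k = -18 (k = -3*((4**2 + 2*(0 - 3)**2 + 5*4)/(2*(0 - 3)) - 1*(-15)) = -3*((1/2)*(16 + 2*(-3)**2 + 20)/(-3) + 15) = -3*((1/2)*(-1/3)*(16 + 2*9 + 20) + 15) = -3*((1/2)*(-1/3)*(16 + 18 + 20) + 15) = -3*((1/2)*(-1/3)*54 + 15) = -3*(-9 + 15) = -3*6 = -18)
((k/44)*20)*38 = (-18/44*20)*38 = (-18*1/44*20)*38 = -9/22*20*38 = -90/11*38 = -3420/11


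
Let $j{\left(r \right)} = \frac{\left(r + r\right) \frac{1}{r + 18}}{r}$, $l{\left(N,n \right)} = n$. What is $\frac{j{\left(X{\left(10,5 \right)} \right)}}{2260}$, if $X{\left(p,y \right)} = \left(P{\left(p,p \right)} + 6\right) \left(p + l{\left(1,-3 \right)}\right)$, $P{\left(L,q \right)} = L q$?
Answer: $\frac{1}{858800} \approx 1.1644 \cdot 10^{-6}$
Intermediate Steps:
$X{\left(p,y \right)} = \left(-3 + p\right) \left(6 + p^{2}\right)$ ($X{\left(p,y \right)} = \left(p p + 6\right) \left(p - 3\right) = \left(p^{2} + 6\right) \left(-3 + p\right) = \left(6 + p^{2}\right) \left(-3 + p\right) = \left(-3 + p\right) \left(6 + p^{2}\right)$)
$j{\left(r \right)} = \frac{2}{18 + r}$ ($j{\left(r \right)} = \frac{2 r \frac{1}{18 + r}}{r} = \frac{2}{18 + r}$)
$\frac{j{\left(X{\left(10,5 \right)} \right)}}{2260} = \frac{2 \frac{1}{18 + \left(-18 + 10^{3} - 3 \cdot 10^{2} + 6 \cdot 10\right)}}{2260} = \frac{2}{18 + \left(-18 + 1000 - 300 + 60\right)} \frac{1}{2260} = \frac{2}{18 + 742} \cdot \frac{1}{2260} = \frac{2}{760} \cdot \frac{1}{2260} = 2 \cdot \frac{1}{760} \cdot \frac{1}{2260} = \frac{1}{380} \cdot \frac{1}{2260} = \frac{1}{858800}$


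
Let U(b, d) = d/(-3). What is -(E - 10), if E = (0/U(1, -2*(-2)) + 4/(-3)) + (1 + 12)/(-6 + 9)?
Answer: 7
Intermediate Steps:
U(b, d) = -d/3 (U(b, d) = d*(-1/3) = -d/3)
E = 3 (E = (0/((-(-2)*(-2)/3)) + 4/(-3)) + (1 + 12)/(-6 + 9) = (0/((-1/3*4)) + 4*(-1/3)) + 13/3 = (0/(-4/3) - 4/3) + 13*(1/3) = (0*(-3/4) - 4/3) + 13/3 = (0 - 4/3) + 13/3 = -4/3 + 13/3 = 3)
-(E - 10) = -(3 - 10) = -1*(-7) = 7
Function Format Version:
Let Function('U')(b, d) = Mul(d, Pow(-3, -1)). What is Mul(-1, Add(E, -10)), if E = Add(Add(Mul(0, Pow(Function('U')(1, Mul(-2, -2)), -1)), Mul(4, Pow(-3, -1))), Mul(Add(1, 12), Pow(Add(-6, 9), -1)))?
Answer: 7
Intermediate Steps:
Function('U')(b, d) = Mul(Rational(-1, 3), d) (Function('U')(b, d) = Mul(d, Rational(-1, 3)) = Mul(Rational(-1, 3), d))
E = 3 (E = Add(Add(Mul(0, Pow(Mul(Rational(-1, 3), Mul(-2, -2)), -1)), Mul(4, Pow(-3, -1))), Mul(Add(1, 12), Pow(Add(-6, 9), -1))) = Add(Add(Mul(0, Pow(Mul(Rational(-1, 3), 4), -1)), Mul(4, Rational(-1, 3))), Mul(13, Pow(3, -1))) = Add(Add(Mul(0, Pow(Rational(-4, 3), -1)), Rational(-4, 3)), Mul(13, Rational(1, 3))) = Add(Add(Mul(0, Rational(-3, 4)), Rational(-4, 3)), Rational(13, 3)) = Add(Add(0, Rational(-4, 3)), Rational(13, 3)) = Add(Rational(-4, 3), Rational(13, 3)) = 3)
Mul(-1, Add(E, -10)) = Mul(-1, Add(3, -10)) = Mul(-1, -7) = 7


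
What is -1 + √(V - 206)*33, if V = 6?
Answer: -1 + 330*I*√2 ≈ -1.0 + 466.69*I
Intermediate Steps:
-1 + √(V - 206)*33 = -1 + √(6 - 206)*33 = -1 + √(-200)*33 = -1 + (10*I*√2)*33 = -1 + 330*I*√2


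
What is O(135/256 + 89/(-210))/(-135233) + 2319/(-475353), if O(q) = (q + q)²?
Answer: -6294593427386513/1290193797202329600 ≈ -0.0048788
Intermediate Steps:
O(q) = 4*q² (O(q) = (2*q)² = 4*q²)
O(135/256 + 89/(-210))/(-135233) + 2319/(-475353) = (4*(135/256 + 89/(-210))²)/(-135233) + 2319/(-475353) = (4*(135*(1/256) + 89*(-1/210))²)*(-1/135233) + 2319*(-1/475353) = (4*(135/256 - 89/210)²)*(-1/135233) - 773/158451 = (4*(2783/26880)²)*(-1/135233) - 773/158451 = (4*(7745089/722534400))*(-1/135233) - 773/158451 = (7745089/180633600)*(-1/135233) - 773/158451 = -7745089/24427623628800 - 773/158451 = -6294593427386513/1290193797202329600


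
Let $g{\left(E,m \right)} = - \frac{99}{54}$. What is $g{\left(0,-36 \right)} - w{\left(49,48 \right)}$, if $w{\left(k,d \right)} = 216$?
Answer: $- \frac{1307}{6} \approx -217.83$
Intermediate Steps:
$g{\left(E,m \right)} = - \frac{11}{6}$ ($g{\left(E,m \right)} = \left(-99\right) \frac{1}{54} = - \frac{11}{6}$)
$g{\left(0,-36 \right)} - w{\left(49,48 \right)} = - \frac{11}{6} - 216 = - \frac{1307}{6}$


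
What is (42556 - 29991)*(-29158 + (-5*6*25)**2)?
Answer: 6701442230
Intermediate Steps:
(42556 - 29991)*(-29158 + (-5*6*25)**2) = 12565*(-29158 + (-30*25)**2) = 12565*(-29158 + (-750)**2) = 12565*(-29158 + 562500) = 12565*533342 = 6701442230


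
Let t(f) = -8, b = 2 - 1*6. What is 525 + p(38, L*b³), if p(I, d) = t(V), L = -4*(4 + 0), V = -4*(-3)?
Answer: 517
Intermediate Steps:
V = 12
b = -4 (b = 2 - 6 = -4)
L = -16 (L = -4*4 = -16)
p(I, d) = -8
525 + p(38, L*b³) = 525 - 8 = 517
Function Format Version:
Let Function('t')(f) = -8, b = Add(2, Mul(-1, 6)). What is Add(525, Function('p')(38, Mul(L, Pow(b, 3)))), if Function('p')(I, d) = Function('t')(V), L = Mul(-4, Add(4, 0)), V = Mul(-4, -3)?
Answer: 517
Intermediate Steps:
V = 12
b = -4 (b = Add(2, -6) = -4)
L = -16 (L = Mul(-4, 4) = -16)
Function('p')(I, d) = -8
Add(525, Function('p')(38, Mul(L, Pow(b, 3)))) = Add(525, -8) = 517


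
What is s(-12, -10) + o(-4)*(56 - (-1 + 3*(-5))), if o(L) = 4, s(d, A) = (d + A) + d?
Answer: 254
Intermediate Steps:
s(d, A) = A + 2*d (s(d, A) = (A + d) + d = A + 2*d)
s(-12, -10) + o(-4)*(56 - (-1 + 3*(-5))) = (-10 + 2*(-12)) + 4*(56 - (-1 + 3*(-5))) = (-10 - 24) + 4*(56 - (-1 - 15)) = -34 + 4*(56 - 1*(-16)) = -34 + 4*(56 + 16) = -34 + 4*72 = -34 + 288 = 254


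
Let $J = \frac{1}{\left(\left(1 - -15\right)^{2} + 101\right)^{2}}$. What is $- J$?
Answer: $- \frac{1}{127449} \approx -7.8463 \cdot 10^{-6}$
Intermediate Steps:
$J = \frac{1}{127449}$ ($J = \frac{1}{\left(\left(1 + 15\right)^{2} + 101\right)^{2}} = \frac{1}{\left(16^{2} + 101\right)^{2}} = \frac{1}{\left(256 + 101\right)^{2}} = \frac{1}{357^{2}} = \frac{1}{127449} \approx 7.8463 \cdot 10^{-6}$)
$- J = \left(-1\right) \frac{1}{127449} = - \frac{1}{127449}$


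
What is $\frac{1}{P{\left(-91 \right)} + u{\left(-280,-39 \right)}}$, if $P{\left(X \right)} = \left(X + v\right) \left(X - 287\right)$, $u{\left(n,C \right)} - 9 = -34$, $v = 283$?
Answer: $- \frac{1}{72601} \approx -1.3774 \cdot 10^{-5}$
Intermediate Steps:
$u{\left(n,C \right)} = -25$ ($u{\left(n,C \right)} = 9 - 34 = -25$)
$P{\left(X \right)} = \left(-287 + X\right) \left(283 + X\right)$ ($P{\left(X \right)} = \left(X + 283\right) \left(X - 287\right) = \left(283 + X\right) \left(-287 + X\right) = \left(-287 + X\right) \left(283 + X\right)$)
$\frac{1}{P{\left(-91 \right)} + u{\left(-280,-39 \right)}} = \frac{1}{\left(-81221 + \left(-91\right)^{2} - -364\right) - 25} = \frac{1}{\left(-81221 + 8281 + 364\right) - 25} = \frac{1}{-72576 - 25} = \frac{1}{-72601} = - \frac{1}{72601}$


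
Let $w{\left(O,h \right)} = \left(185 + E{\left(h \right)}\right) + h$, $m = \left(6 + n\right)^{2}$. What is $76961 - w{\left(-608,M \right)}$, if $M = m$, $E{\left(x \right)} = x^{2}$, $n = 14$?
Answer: $-83624$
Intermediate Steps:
$m = 400$ ($m = \left(6 + 14\right)^{2} = 20^{2} = 400$)
$M = 400$
$w{\left(O,h \right)} = 185 + h + h^{2}$ ($w{\left(O,h \right)} = \left(185 + h^{2}\right) + h = 185 + h + h^{2}$)
$76961 - w{\left(-608,M \right)} = 76961 - \left(185 + 400 + 400^{2}\right) = 76961 - \left(185 + 400 + 160000\right) = 76961 - 160585 = -83624$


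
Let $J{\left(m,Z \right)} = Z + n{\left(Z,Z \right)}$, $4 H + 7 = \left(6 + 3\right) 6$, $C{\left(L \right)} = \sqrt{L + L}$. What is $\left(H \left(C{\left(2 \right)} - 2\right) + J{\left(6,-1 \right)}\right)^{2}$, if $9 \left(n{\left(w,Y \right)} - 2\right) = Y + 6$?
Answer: $\frac{196}{81} \approx 2.4198$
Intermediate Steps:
$n{\left(w,Y \right)} = \frac{8}{3} + \frac{Y}{9}$ ($n{\left(w,Y \right)} = 2 + \frac{Y + 6}{9} = 2 + \frac{6 + Y}{9} = 2 + \left(\frac{2}{3} + \frac{Y}{9}\right) = \frac{8}{3} + \frac{Y}{9}$)
$C{\left(L \right)} = \sqrt{2} \sqrt{L}$ ($C{\left(L \right)} = \sqrt{2 L} = \sqrt{2} \sqrt{L}$)
$H = \frac{47}{4}$ ($H = - \frac{7}{4} + \frac{\left(6 + 3\right) 6}{4} = - \frac{7}{4} + \frac{9 \cdot 6}{4} = - \frac{7}{4} + \frac{1}{4} \cdot 54 = - \frac{7}{4} + \frac{27}{2} = \frac{47}{4} \approx 11.75$)
$J{\left(m,Z \right)} = \frac{8}{3} + \frac{10 Z}{9}$ ($J{\left(m,Z \right)} = Z + \left(\frac{8}{3} + \frac{Z}{9}\right) = \frac{8}{3} + \frac{10 Z}{9}$)
$\left(H \left(C{\left(2 \right)} - 2\right) + J{\left(6,-1 \right)}\right)^{2} = \left(\frac{47 \left(\sqrt{2} \sqrt{2} - 2\right)}{4} + \left(\frac{8}{3} + \frac{10}{9} \left(-1\right)\right)\right)^{2} = \left(\frac{47 \left(2 - 2\right)}{4} + \left(\frac{8}{3} - \frac{10}{9}\right)\right)^{2} = \left(\frac{47}{4} \cdot 0 + \frac{14}{9}\right)^{2} = \left(0 + \frac{14}{9}\right)^{2} = \left(\frac{14}{9}\right)^{2} = \frac{196}{81}$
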